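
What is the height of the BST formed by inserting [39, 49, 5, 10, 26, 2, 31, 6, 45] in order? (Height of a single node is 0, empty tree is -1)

Insertion order: [39, 49, 5, 10, 26, 2, 31, 6, 45]
Tree (level-order array): [39, 5, 49, 2, 10, 45, None, None, None, 6, 26, None, None, None, None, None, 31]
Compute height bottom-up (empty subtree = -1):
  height(2) = 1 + max(-1, -1) = 0
  height(6) = 1 + max(-1, -1) = 0
  height(31) = 1 + max(-1, -1) = 0
  height(26) = 1 + max(-1, 0) = 1
  height(10) = 1 + max(0, 1) = 2
  height(5) = 1 + max(0, 2) = 3
  height(45) = 1 + max(-1, -1) = 0
  height(49) = 1 + max(0, -1) = 1
  height(39) = 1 + max(3, 1) = 4
Height = 4


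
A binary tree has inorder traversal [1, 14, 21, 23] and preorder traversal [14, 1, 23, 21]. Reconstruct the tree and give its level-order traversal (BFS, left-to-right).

Inorder:  [1, 14, 21, 23]
Preorder: [14, 1, 23, 21]
Algorithm: preorder visits root first, so consume preorder in order;
for each root, split the current inorder slice at that value into
left-subtree inorder and right-subtree inorder, then recurse.
Recursive splits:
  root=14; inorder splits into left=[1], right=[21, 23]
  root=1; inorder splits into left=[], right=[]
  root=23; inorder splits into left=[21], right=[]
  root=21; inorder splits into left=[], right=[]
Reconstructed level-order: [14, 1, 23, 21]


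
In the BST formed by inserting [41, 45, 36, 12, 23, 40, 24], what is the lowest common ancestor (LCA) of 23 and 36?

Tree insertion order: [41, 45, 36, 12, 23, 40, 24]
Tree (level-order array): [41, 36, 45, 12, 40, None, None, None, 23, None, None, None, 24]
In a BST, the LCA of p=23, q=36 is the first node v on the
root-to-leaf path with p <= v <= q (go left if both < v, right if both > v).
Walk from root:
  at 41: both 23 and 36 < 41, go left
  at 36: 23 <= 36 <= 36, this is the LCA
LCA = 36


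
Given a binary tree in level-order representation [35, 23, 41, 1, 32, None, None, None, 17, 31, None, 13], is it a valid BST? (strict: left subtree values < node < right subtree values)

Level-order array: [35, 23, 41, 1, 32, None, None, None, 17, 31, None, 13]
Validate using subtree bounds (lo, hi): at each node, require lo < value < hi,
then recurse left with hi=value and right with lo=value.
Preorder trace (stopping at first violation):
  at node 35 with bounds (-inf, +inf): OK
  at node 23 with bounds (-inf, 35): OK
  at node 1 with bounds (-inf, 23): OK
  at node 17 with bounds (1, 23): OK
  at node 13 with bounds (1, 17): OK
  at node 32 with bounds (23, 35): OK
  at node 31 with bounds (23, 32): OK
  at node 41 with bounds (35, +inf): OK
No violation found at any node.
Result: Valid BST


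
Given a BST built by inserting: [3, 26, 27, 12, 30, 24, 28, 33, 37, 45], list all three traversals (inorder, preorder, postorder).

Tree insertion order: [3, 26, 27, 12, 30, 24, 28, 33, 37, 45]
Tree (level-order array): [3, None, 26, 12, 27, None, 24, None, 30, None, None, 28, 33, None, None, None, 37, None, 45]
Inorder (L, root, R): [3, 12, 24, 26, 27, 28, 30, 33, 37, 45]
Preorder (root, L, R): [3, 26, 12, 24, 27, 30, 28, 33, 37, 45]
Postorder (L, R, root): [24, 12, 28, 45, 37, 33, 30, 27, 26, 3]


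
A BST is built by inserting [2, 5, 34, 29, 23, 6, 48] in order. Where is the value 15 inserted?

Starting tree (level order): [2, None, 5, None, 34, 29, 48, 23, None, None, None, 6]
Insertion path: 2 -> 5 -> 34 -> 29 -> 23 -> 6
Result: insert 15 as right child of 6
Final tree (level order): [2, None, 5, None, 34, 29, 48, 23, None, None, None, 6, None, None, 15]


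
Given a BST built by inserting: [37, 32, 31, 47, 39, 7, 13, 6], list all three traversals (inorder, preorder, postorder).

Tree insertion order: [37, 32, 31, 47, 39, 7, 13, 6]
Tree (level-order array): [37, 32, 47, 31, None, 39, None, 7, None, None, None, 6, 13]
Inorder (L, root, R): [6, 7, 13, 31, 32, 37, 39, 47]
Preorder (root, L, R): [37, 32, 31, 7, 6, 13, 47, 39]
Postorder (L, R, root): [6, 13, 7, 31, 32, 39, 47, 37]


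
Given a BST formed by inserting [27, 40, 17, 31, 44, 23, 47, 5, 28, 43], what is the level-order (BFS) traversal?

Tree insertion order: [27, 40, 17, 31, 44, 23, 47, 5, 28, 43]
Tree (level-order array): [27, 17, 40, 5, 23, 31, 44, None, None, None, None, 28, None, 43, 47]
BFS from the root, enqueuing left then right child of each popped node:
  queue [27] -> pop 27, enqueue [17, 40], visited so far: [27]
  queue [17, 40] -> pop 17, enqueue [5, 23], visited so far: [27, 17]
  queue [40, 5, 23] -> pop 40, enqueue [31, 44], visited so far: [27, 17, 40]
  queue [5, 23, 31, 44] -> pop 5, enqueue [none], visited so far: [27, 17, 40, 5]
  queue [23, 31, 44] -> pop 23, enqueue [none], visited so far: [27, 17, 40, 5, 23]
  queue [31, 44] -> pop 31, enqueue [28], visited so far: [27, 17, 40, 5, 23, 31]
  queue [44, 28] -> pop 44, enqueue [43, 47], visited so far: [27, 17, 40, 5, 23, 31, 44]
  queue [28, 43, 47] -> pop 28, enqueue [none], visited so far: [27, 17, 40, 5, 23, 31, 44, 28]
  queue [43, 47] -> pop 43, enqueue [none], visited so far: [27, 17, 40, 5, 23, 31, 44, 28, 43]
  queue [47] -> pop 47, enqueue [none], visited so far: [27, 17, 40, 5, 23, 31, 44, 28, 43, 47]
Result: [27, 17, 40, 5, 23, 31, 44, 28, 43, 47]


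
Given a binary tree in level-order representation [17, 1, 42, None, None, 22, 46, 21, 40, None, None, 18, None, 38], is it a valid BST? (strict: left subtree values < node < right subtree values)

Level-order array: [17, 1, 42, None, None, 22, 46, 21, 40, None, None, 18, None, 38]
Validate using subtree bounds (lo, hi): at each node, require lo < value < hi,
then recurse left with hi=value and right with lo=value.
Preorder trace (stopping at first violation):
  at node 17 with bounds (-inf, +inf): OK
  at node 1 with bounds (-inf, 17): OK
  at node 42 with bounds (17, +inf): OK
  at node 22 with bounds (17, 42): OK
  at node 21 with bounds (17, 22): OK
  at node 18 with bounds (17, 21): OK
  at node 40 with bounds (22, 42): OK
  at node 38 with bounds (22, 40): OK
  at node 46 with bounds (42, +inf): OK
No violation found at any node.
Result: Valid BST


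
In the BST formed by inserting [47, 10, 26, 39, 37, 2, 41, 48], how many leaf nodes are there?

Tree built from: [47, 10, 26, 39, 37, 2, 41, 48]
Tree (level-order array): [47, 10, 48, 2, 26, None, None, None, None, None, 39, 37, 41]
Rule: A leaf has 0 children.
Per-node child counts:
  node 47: 2 child(ren)
  node 10: 2 child(ren)
  node 2: 0 child(ren)
  node 26: 1 child(ren)
  node 39: 2 child(ren)
  node 37: 0 child(ren)
  node 41: 0 child(ren)
  node 48: 0 child(ren)
Matching nodes: [2, 37, 41, 48]
Count of leaf nodes: 4


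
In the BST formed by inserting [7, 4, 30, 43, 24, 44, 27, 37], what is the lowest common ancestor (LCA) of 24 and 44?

Tree insertion order: [7, 4, 30, 43, 24, 44, 27, 37]
Tree (level-order array): [7, 4, 30, None, None, 24, 43, None, 27, 37, 44]
In a BST, the LCA of p=24, q=44 is the first node v on the
root-to-leaf path with p <= v <= q (go left if both < v, right if both > v).
Walk from root:
  at 7: both 24 and 44 > 7, go right
  at 30: 24 <= 30 <= 44, this is the LCA
LCA = 30


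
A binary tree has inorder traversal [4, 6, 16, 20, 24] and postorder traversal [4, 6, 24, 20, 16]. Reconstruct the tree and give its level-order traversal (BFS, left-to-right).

Inorder:   [4, 6, 16, 20, 24]
Postorder: [4, 6, 24, 20, 16]
Algorithm: postorder visits root last, so walk postorder right-to-left;
each value is the root of the current inorder slice — split it at that
value, recurse on the right subtree first, then the left.
Recursive splits:
  root=16; inorder splits into left=[4, 6], right=[20, 24]
  root=20; inorder splits into left=[], right=[24]
  root=24; inorder splits into left=[], right=[]
  root=6; inorder splits into left=[4], right=[]
  root=4; inorder splits into left=[], right=[]
Reconstructed level-order: [16, 6, 20, 4, 24]


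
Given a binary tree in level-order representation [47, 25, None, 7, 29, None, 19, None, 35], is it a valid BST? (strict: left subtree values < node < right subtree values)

Level-order array: [47, 25, None, 7, 29, None, 19, None, 35]
Validate using subtree bounds (lo, hi): at each node, require lo < value < hi,
then recurse left with hi=value and right with lo=value.
Preorder trace (stopping at first violation):
  at node 47 with bounds (-inf, +inf): OK
  at node 25 with bounds (-inf, 47): OK
  at node 7 with bounds (-inf, 25): OK
  at node 19 with bounds (7, 25): OK
  at node 29 with bounds (25, 47): OK
  at node 35 with bounds (29, 47): OK
No violation found at any node.
Result: Valid BST


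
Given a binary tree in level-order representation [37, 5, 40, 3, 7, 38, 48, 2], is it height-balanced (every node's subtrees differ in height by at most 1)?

Tree (level-order array): [37, 5, 40, 3, 7, 38, 48, 2]
Definition: a tree is height-balanced if, at every node, |h(left) - h(right)| <= 1 (empty subtree has height -1).
Bottom-up per-node check:
  node 2: h_left=-1, h_right=-1, diff=0 [OK], height=0
  node 3: h_left=0, h_right=-1, diff=1 [OK], height=1
  node 7: h_left=-1, h_right=-1, diff=0 [OK], height=0
  node 5: h_left=1, h_right=0, diff=1 [OK], height=2
  node 38: h_left=-1, h_right=-1, diff=0 [OK], height=0
  node 48: h_left=-1, h_right=-1, diff=0 [OK], height=0
  node 40: h_left=0, h_right=0, diff=0 [OK], height=1
  node 37: h_left=2, h_right=1, diff=1 [OK], height=3
All nodes satisfy the balance condition.
Result: Balanced


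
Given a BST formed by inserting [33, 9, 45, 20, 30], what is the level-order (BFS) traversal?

Tree insertion order: [33, 9, 45, 20, 30]
Tree (level-order array): [33, 9, 45, None, 20, None, None, None, 30]
BFS from the root, enqueuing left then right child of each popped node:
  queue [33] -> pop 33, enqueue [9, 45], visited so far: [33]
  queue [9, 45] -> pop 9, enqueue [20], visited so far: [33, 9]
  queue [45, 20] -> pop 45, enqueue [none], visited so far: [33, 9, 45]
  queue [20] -> pop 20, enqueue [30], visited so far: [33, 9, 45, 20]
  queue [30] -> pop 30, enqueue [none], visited so far: [33, 9, 45, 20, 30]
Result: [33, 9, 45, 20, 30]


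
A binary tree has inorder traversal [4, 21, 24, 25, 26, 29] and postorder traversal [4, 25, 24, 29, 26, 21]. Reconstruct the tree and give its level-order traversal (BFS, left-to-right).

Inorder:   [4, 21, 24, 25, 26, 29]
Postorder: [4, 25, 24, 29, 26, 21]
Algorithm: postorder visits root last, so walk postorder right-to-left;
each value is the root of the current inorder slice — split it at that
value, recurse on the right subtree first, then the left.
Recursive splits:
  root=21; inorder splits into left=[4], right=[24, 25, 26, 29]
  root=26; inorder splits into left=[24, 25], right=[29]
  root=29; inorder splits into left=[], right=[]
  root=24; inorder splits into left=[], right=[25]
  root=25; inorder splits into left=[], right=[]
  root=4; inorder splits into left=[], right=[]
Reconstructed level-order: [21, 4, 26, 24, 29, 25]


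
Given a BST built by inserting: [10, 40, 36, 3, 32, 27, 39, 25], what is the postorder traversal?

Tree insertion order: [10, 40, 36, 3, 32, 27, 39, 25]
Tree (level-order array): [10, 3, 40, None, None, 36, None, 32, 39, 27, None, None, None, 25]
Postorder traversal: [3, 25, 27, 32, 39, 36, 40, 10]


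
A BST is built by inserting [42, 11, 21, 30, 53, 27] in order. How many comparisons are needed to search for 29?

Search path for 29: 42 -> 11 -> 21 -> 30 -> 27
Found: False
Comparisons: 5


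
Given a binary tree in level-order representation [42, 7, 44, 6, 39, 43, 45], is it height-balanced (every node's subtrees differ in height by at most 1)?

Tree (level-order array): [42, 7, 44, 6, 39, 43, 45]
Definition: a tree is height-balanced if, at every node, |h(left) - h(right)| <= 1 (empty subtree has height -1).
Bottom-up per-node check:
  node 6: h_left=-1, h_right=-1, diff=0 [OK], height=0
  node 39: h_left=-1, h_right=-1, diff=0 [OK], height=0
  node 7: h_left=0, h_right=0, diff=0 [OK], height=1
  node 43: h_left=-1, h_right=-1, diff=0 [OK], height=0
  node 45: h_left=-1, h_right=-1, diff=0 [OK], height=0
  node 44: h_left=0, h_right=0, diff=0 [OK], height=1
  node 42: h_left=1, h_right=1, diff=0 [OK], height=2
All nodes satisfy the balance condition.
Result: Balanced


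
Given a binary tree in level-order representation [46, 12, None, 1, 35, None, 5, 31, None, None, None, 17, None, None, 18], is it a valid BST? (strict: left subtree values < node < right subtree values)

Level-order array: [46, 12, None, 1, 35, None, 5, 31, None, None, None, 17, None, None, 18]
Validate using subtree bounds (lo, hi): at each node, require lo < value < hi,
then recurse left with hi=value and right with lo=value.
Preorder trace (stopping at first violation):
  at node 46 with bounds (-inf, +inf): OK
  at node 12 with bounds (-inf, 46): OK
  at node 1 with bounds (-inf, 12): OK
  at node 5 with bounds (1, 12): OK
  at node 35 with bounds (12, 46): OK
  at node 31 with bounds (12, 35): OK
  at node 17 with bounds (12, 31): OK
  at node 18 with bounds (17, 31): OK
No violation found at any node.
Result: Valid BST


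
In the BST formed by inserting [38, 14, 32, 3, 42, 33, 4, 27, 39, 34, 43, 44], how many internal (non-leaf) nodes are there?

Tree built from: [38, 14, 32, 3, 42, 33, 4, 27, 39, 34, 43, 44]
Tree (level-order array): [38, 14, 42, 3, 32, 39, 43, None, 4, 27, 33, None, None, None, 44, None, None, None, None, None, 34]
Rule: An internal node has at least one child.
Per-node child counts:
  node 38: 2 child(ren)
  node 14: 2 child(ren)
  node 3: 1 child(ren)
  node 4: 0 child(ren)
  node 32: 2 child(ren)
  node 27: 0 child(ren)
  node 33: 1 child(ren)
  node 34: 0 child(ren)
  node 42: 2 child(ren)
  node 39: 0 child(ren)
  node 43: 1 child(ren)
  node 44: 0 child(ren)
Matching nodes: [38, 14, 3, 32, 33, 42, 43]
Count of internal (non-leaf) nodes: 7


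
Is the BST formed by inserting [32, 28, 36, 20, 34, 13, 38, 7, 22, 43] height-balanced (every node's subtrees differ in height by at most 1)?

Tree (level-order array): [32, 28, 36, 20, None, 34, 38, 13, 22, None, None, None, 43, 7]
Definition: a tree is height-balanced if, at every node, |h(left) - h(right)| <= 1 (empty subtree has height -1).
Bottom-up per-node check:
  node 7: h_left=-1, h_right=-1, diff=0 [OK], height=0
  node 13: h_left=0, h_right=-1, diff=1 [OK], height=1
  node 22: h_left=-1, h_right=-1, diff=0 [OK], height=0
  node 20: h_left=1, h_right=0, diff=1 [OK], height=2
  node 28: h_left=2, h_right=-1, diff=3 [FAIL (|2--1|=3 > 1)], height=3
  node 34: h_left=-1, h_right=-1, diff=0 [OK], height=0
  node 43: h_left=-1, h_right=-1, diff=0 [OK], height=0
  node 38: h_left=-1, h_right=0, diff=1 [OK], height=1
  node 36: h_left=0, h_right=1, diff=1 [OK], height=2
  node 32: h_left=3, h_right=2, diff=1 [OK], height=4
Node 28 violates the condition: |2 - -1| = 3 > 1.
Result: Not balanced


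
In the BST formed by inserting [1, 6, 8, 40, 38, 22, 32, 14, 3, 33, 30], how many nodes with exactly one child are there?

Tree built from: [1, 6, 8, 40, 38, 22, 32, 14, 3, 33, 30]
Tree (level-order array): [1, None, 6, 3, 8, None, None, None, 40, 38, None, 22, None, 14, 32, None, None, 30, 33]
Rule: These are nodes with exactly 1 non-null child.
Per-node child counts:
  node 1: 1 child(ren)
  node 6: 2 child(ren)
  node 3: 0 child(ren)
  node 8: 1 child(ren)
  node 40: 1 child(ren)
  node 38: 1 child(ren)
  node 22: 2 child(ren)
  node 14: 0 child(ren)
  node 32: 2 child(ren)
  node 30: 0 child(ren)
  node 33: 0 child(ren)
Matching nodes: [1, 8, 40, 38]
Count of nodes with exactly one child: 4


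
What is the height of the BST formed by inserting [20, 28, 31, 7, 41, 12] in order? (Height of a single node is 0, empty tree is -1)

Insertion order: [20, 28, 31, 7, 41, 12]
Tree (level-order array): [20, 7, 28, None, 12, None, 31, None, None, None, 41]
Compute height bottom-up (empty subtree = -1):
  height(12) = 1 + max(-1, -1) = 0
  height(7) = 1 + max(-1, 0) = 1
  height(41) = 1 + max(-1, -1) = 0
  height(31) = 1 + max(-1, 0) = 1
  height(28) = 1 + max(-1, 1) = 2
  height(20) = 1 + max(1, 2) = 3
Height = 3


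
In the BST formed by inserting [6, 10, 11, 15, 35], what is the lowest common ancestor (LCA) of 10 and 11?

Tree insertion order: [6, 10, 11, 15, 35]
Tree (level-order array): [6, None, 10, None, 11, None, 15, None, 35]
In a BST, the LCA of p=10, q=11 is the first node v on the
root-to-leaf path with p <= v <= q (go left if both < v, right if both > v).
Walk from root:
  at 6: both 10 and 11 > 6, go right
  at 10: 10 <= 10 <= 11, this is the LCA
LCA = 10


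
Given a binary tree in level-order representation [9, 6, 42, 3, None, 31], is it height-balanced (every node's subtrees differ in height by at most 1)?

Tree (level-order array): [9, 6, 42, 3, None, 31]
Definition: a tree is height-balanced if, at every node, |h(left) - h(right)| <= 1 (empty subtree has height -1).
Bottom-up per-node check:
  node 3: h_left=-1, h_right=-1, diff=0 [OK], height=0
  node 6: h_left=0, h_right=-1, diff=1 [OK], height=1
  node 31: h_left=-1, h_right=-1, diff=0 [OK], height=0
  node 42: h_left=0, h_right=-1, diff=1 [OK], height=1
  node 9: h_left=1, h_right=1, diff=0 [OK], height=2
All nodes satisfy the balance condition.
Result: Balanced


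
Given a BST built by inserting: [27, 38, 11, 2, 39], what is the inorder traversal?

Tree insertion order: [27, 38, 11, 2, 39]
Tree (level-order array): [27, 11, 38, 2, None, None, 39]
Inorder traversal: [2, 11, 27, 38, 39]


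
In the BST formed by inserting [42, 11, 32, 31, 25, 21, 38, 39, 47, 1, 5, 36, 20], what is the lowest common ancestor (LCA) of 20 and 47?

Tree insertion order: [42, 11, 32, 31, 25, 21, 38, 39, 47, 1, 5, 36, 20]
Tree (level-order array): [42, 11, 47, 1, 32, None, None, None, 5, 31, 38, None, None, 25, None, 36, 39, 21, None, None, None, None, None, 20]
In a BST, the LCA of p=20, q=47 is the first node v on the
root-to-leaf path with p <= v <= q (go left if both < v, right if both > v).
Walk from root:
  at 42: 20 <= 42 <= 47, this is the LCA
LCA = 42


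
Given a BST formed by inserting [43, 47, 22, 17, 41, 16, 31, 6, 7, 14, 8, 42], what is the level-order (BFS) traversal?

Tree insertion order: [43, 47, 22, 17, 41, 16, 31, 6, 7, 14, 8, 42]
Tree (level-order array): [43, 22, 47, 17, 41, None, None, 16, None, 31, 42, 6, None, None, None, None, None, None, 7, None, 14, 8]
BFS from the root, enqueuing left then right child of each popped node:
  queue [43] -> pop 43, enqueue [22, 47], visited so far: [43]
  queue [22, 47] -> pop 22, enqueue [17, 41], visited so far: [43, 22]
  queue [47, 17, 41] -> pop 47, enqueue [none], visited so far: [43, 22, 47]
  queue [17, 41] -> pop 17, enqueue [16], visited so far: [43, 22, 47, 17]
  queue [41, 16] -> pop 41, enqueue [31, 42], visited so far: [43, 22, 47, 17, 41]
  queue [16, 31, 42] -> pop 16, enqueue [6], visited so far: [43, 22, 47, 17, 41, 16]
  queue [31, 42, 6] -> pop 31, enqueue [none], visited so far: [43, 22, 47, 17, 41, 16, 31]
  queue [42, 6] -> pop 42, enqueue [none], visited so far: [43, 22, 47, 17, 41, 16, 31, 42]
  queue [6] -> pop 6, enqueue [7], visited so far: [43, 22, 47, 17, 41, 16, 31, 42, 6]
  queue [7] -> pop 7, enqueue [14], visited so far: [43, 22, 47, 17, 41, 16, 31, 42, 6, 7]
  queue [14] -> pop 14, enqueue [8], visited so far: [43, 22, 47, 17, 41, 16, 31, 42, 6, 7, 14]
  queue [8] -> pop 8, enqueue [none], visited so far: [43, 22, 47, 17, 41, 16, 31, 42, 6, 7, 14, 8]
Result: [43, 22, 47, 17, 41, 16, 31, 42, 6, 7, 14, 8]


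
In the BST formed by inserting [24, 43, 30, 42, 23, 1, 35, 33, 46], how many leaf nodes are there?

Tree built from: [24, 43, 30, 42, 23, 1, 35, 33, 46]
Tree (level-order array): [24, 23, 43, 1, None, 30, 46, None, None, None, 42, None, None, 35, None, 33]
Rule: A leaf has 0 children.
Per-node child counts:
  node 24: 2 child(ren)
  node 23: 1 child(ren)
  node 1: 0 child(ren)
  node 43: 2 child(ren)
  node 30: 1 child(ren)
  node 42: 1 child(ren)
  node 35: 1 child(ren)
  node 33: 0 child(ren)
  node 46: 0 child(ren)
Matching nodes: [1, 33, 46]
Count of leaf nodes: 3


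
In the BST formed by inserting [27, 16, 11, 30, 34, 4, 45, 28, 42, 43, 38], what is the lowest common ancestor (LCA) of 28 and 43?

Tree insertion order: [27, 16, 11, 30, 34, 4, 45, 28, 42, 43, 38]
Tree (level-order array): [27, 16, 30, 11, None, 28, 34, 4, None, None, None, None, 45, None, None, 42, None, 38, 43]
In a BST, the LCA of p=28, q=43 is the first node v on the
root-to-leaf path with p <= v <= q (go left if both < v, right if both > v).
Walk from root:
  at 27: both 28 and 43 > 27, go right
  at 30: 28 <= 30 <= 43, this is the LCA
LCA = 30


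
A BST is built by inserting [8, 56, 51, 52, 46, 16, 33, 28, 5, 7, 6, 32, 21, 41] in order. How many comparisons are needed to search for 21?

Search path for 21: 8 -> 56 -> 51 -> 46 -> 16 -> 33 -> 28 -> 21
Found: True
Comparisons: 8


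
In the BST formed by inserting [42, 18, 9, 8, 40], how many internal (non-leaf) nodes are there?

Tree built from: [42, 18, 9, 8, 40]
Tree (level-order array): [42, 18, None, 9, 40, 8]
Rule: An internal node has at least one child.
Per-node child counts:
  node 42: 1 child(ren)
  node 18: 2 child(ren)
  node 9: 1 child(ren)
  node 8: 0 child(ren)
  node 40: 0 child(ren)
Matching nodes: [42, 18, 9]
Count of internal (non-leaf) nodes: 3


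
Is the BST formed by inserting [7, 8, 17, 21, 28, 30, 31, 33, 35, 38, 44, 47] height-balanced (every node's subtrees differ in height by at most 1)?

Tree (level-order array): [7, None, 8, None, 17, None, 21, None, 28, None, 30, None, 31, None, 33, None, 35, None, 38, None, 44, None, 47]
Definition: a tree is height-balanced if, at every node, |h(left) - h(right)| <= 1 (empty subtree has height -1).
Bottom-up per-node check:
  node 47: h_left=-1, h_right=-1, diff=0 [OK], height=0
  node 44: h_left=-1, h_right=0, diff=1 [OK], height=1
  node 38: h_left=-1, h_right=1, diff=2 [FAIL (|-1-1|=2 > 1)], height=2
  node 35: h_left=-1, h_right=2, diff=3 [FAIL (|-1-2|=3 > 1)], height=3
  node 33: h_left=-1, h_right=3, diff=4 [FAIL (|-1-3|=4 > 1)], height=4
  node 31: h_left=-1, h_right=4, diff=5 [FAIL (|-1-4|=5 > 1)], height=5
  node 30: h_left=-1, h_right=5, diff=6 [FAIL (|-1-5|=6 > 1)], height=6
  node 28: h_left=-1, h_right=6, diff=7 [FAIL (|-1-6|=7 > 1)], height=7
  node 21: h_left=-1, h_right=7, diff=8 [FAIL (|-1-7|=8 > 1)], height=8
  node 17: h_left=-1, h_right=8, diff=9 [FAIL (|-1-8|=9 > 1)], height=9
  node 8: h_left=-1, h_right=9, diff=10 [FAIL (|-1-9|=10 > 1)], height=10
  node 7: h_left=-1, h_right=10, diff=11 [FAIL (|-1-10|=11 > 1)], height=11
Node 38 violates the condition: |-1 - 1| = 2 > 1.
Result: Not balanced


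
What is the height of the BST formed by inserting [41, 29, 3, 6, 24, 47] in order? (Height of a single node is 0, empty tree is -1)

Insertion order: [41, 29, 3, 6, 24, 47]
Tree (level-order array): [41, 29, 47, 3, None, None, None, None, 6, None, 24]
Compute height bottom-up (empty subtree = -1):
  height(24) = 1 + max(-1, -1) = 0
  height(6) = 1 + max(-1, 0) = 1
  height(3) = 1 + max(-1, 1) = 2
  height(29) = 1 + max(2, -1) = 3
  height(47) = 1 + max(-1, -1) = 0
  height(41) = 1 + max(3, 0) = 4
Height = 4


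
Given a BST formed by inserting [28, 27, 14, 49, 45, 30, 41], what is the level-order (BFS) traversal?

Tree insertion order: [28, 27, 14, 49, 45, 30, 41]
Tree (level-order array): [28, 27, 49, 14, None, 45, None, None, None, 30, None, None, 41]
BFS from the root, enqueuing left then right child of each popped node:
  queue [28] -> pop 28, enqueue [27, 49], visited so far: [28]
  queue [27, 49] -> pop 27, enqueue [14], visited so far: [28, 27]
  queue [49, 14] -> pop 49, enqueue [45], visited so far: [28, 27, 49]
  queue [14, 45] -> pop 14, enqueue [none], visited so far: [28, 27, 49, 14]
  queue [45] -> pop 45, enqueue [30], visited so far: [28, 27, 49, 14, 45]
  queue [30] -> pop 30, enqueue [41], visited so far: [28, 27, 49, 14, 45, 30]
  queue [41] -> pop 41, enqueue [none], visited so far: [28, 27, 49, 14, 45, 30, 41]
Result: [28, 27, 49, 14, 45, 30, 41]


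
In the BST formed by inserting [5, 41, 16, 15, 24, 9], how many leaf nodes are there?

Tree built from: [5, 41, 16, 15, 24, 9]
Tree (level-order array): [5, None, 41, 16, None, 15, 24, 9]
Rule: A leaf has 0 children.
Per-node child counts:
  node 5: 1 child(ren)
  node 41: 1 child(ren)
  node 16: 2 child(ren)
  node 15: 1 child(ren)
  node 9: 0 child(ren)
  node 24: 0 child(ren)
Matching nodes: [9, 24]
Count of leaf nodes: 2


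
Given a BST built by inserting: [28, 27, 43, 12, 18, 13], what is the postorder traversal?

Tree insertion order: [28, 27, 43, 12, 18, 13]
Tree (level-order array): [28, 27, 43, 12, None, None, None, None, 18, 13]
Postorder traversal: [13, 18, 12, 27, 43, 28]


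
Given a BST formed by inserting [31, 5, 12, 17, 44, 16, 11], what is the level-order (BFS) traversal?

Tree insertion order: [31, 5, 12, 17, 44, 16, 11]
Tree (level-order array): [31, 5, 44, None, 12, None, None, 11, 17, None, None, 16]
BFS from the root, enqueuing left then right child of each popped node:
  queue [31] -> pop 31, enqueue [5, 44], visited so far: [31]
  queue [5, 44] -> pop 5, enqueue [12], visited so far: [31, 5]
  queue [44, 12] -> pop 44, enqueue [none], visited so far: [31, 5, 44]
  queue [12] -> pop 12, enqueue [11, 17], visited so far: [31, 5, 44, 12]
  queue [11, 17] -> pop 11, enqueue [none], visited so far: [31, 5, 44, 12, 11]
  queue [17] -> pop 17, enqueue [16], visited so far: [31, 5, 44, 12, 11, 17]
  queue [16] -> pop 16, enqueue [none], visited so far: [31, 5, 44, 12, 11, 17, 16]
Result: [31, 5, 44, 12, 11, 17, 16]


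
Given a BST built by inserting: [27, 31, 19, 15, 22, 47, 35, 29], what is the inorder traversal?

Tree insertion order: [27, 31, 19, 15, 22, 47, 35, 29]
Tree (level-order array): [27, 19, 31, 15, 22, 29, 47, None, None, None, None, None, None, 35]
Inorder traversal: [15, 19, 22, 27, 29, 31, 35, 47]


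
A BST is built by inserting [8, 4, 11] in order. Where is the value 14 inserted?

Starting tree (level order): [8, 4, 11]
Insertion path: 8 -> 11
Result: insert 14 as right child of 11
Final tree (level order): [8, 4, 11, None, None, None, 14]


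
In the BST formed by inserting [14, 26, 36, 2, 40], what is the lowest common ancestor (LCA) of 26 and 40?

Tree insertion order: [14, 26, 36, 2, 40]
Tree (level-order array): [14, 2, 26, None, None, None, 36, None, 40]
In a BST, the LCA of p=26, q=40 is the first node v on the
root-to-leaf path with p <= v <= q (go left if both < v, right if both > v).
Walk from root:
  at 14: both 26 and 40 > 14, go right
  at 26: 26 <= 26 <= 40, this is the LCA
LCA = 26


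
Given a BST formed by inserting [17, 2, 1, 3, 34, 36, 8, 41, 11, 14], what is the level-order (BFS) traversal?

Tree insertion order: [17, 2, 1, 3, 34, 36, 8, 41, 11, 14]
Tree (level-order array): [17, 2, 34, 1, 3, None, 36, None, None, None, 8, None, 41, None, 11, None, None, None, 14]
BFS from the root, enqueuing left then right child of each popped node:
  queue [17] -> pop 17, enqueue [2, 34], visited so far: [17]
  queue [2, 34] -> pop 2, enqueue [1, 3], visited so far: [17, 2]
  queue [34, 1, 3] -> pop 34, enqueue [36], visited so far: [17, 2, 34]
  queue [1, 3, 36] -> pop 1, enqueue [none], visited so far: [17, 2, 34, 1]
  queue [3, 36] -> pop 3, enqueue [8], visited so far: [17, 2, 34, 1, 3]
  queue [36, 8] -> pop 36, enqueue [41], visited so far: [17, 2, 34, 1, 3, 36]
  queue [8, 41] -> pop 8, enqueue [11], visited so far: [17, 2, 34, 1, 3, 36, 8]
  queue [41, 11] -> pop 41, enqueue [none], visited so far: [17, 2, 34, 1, 3, 36, 8, 41]
  queue [11] -> pop 11, enqueue [14], visited so far: [17, 2, 34, 1, 3, 36, 8, 41, 11]
  queue [14] -> pop 14, enqueue [none], visited so far: [17, 2, 34, 1, 3, 36, 8, 41, 11, 14]
Result: [17, 2, 34, 1, 3, 36, 8, 41, 11, 14]


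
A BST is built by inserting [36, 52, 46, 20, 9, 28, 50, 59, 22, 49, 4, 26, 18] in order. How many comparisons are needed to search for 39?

Search path for 39: 36 -> 52 -> 46
Found: False
Comparisons: 3


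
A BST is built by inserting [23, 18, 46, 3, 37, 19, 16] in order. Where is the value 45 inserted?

Starting tree (level order): [23, 18, 46, 3, 19, 37, None, None, 16]
Insertion path: 23 -> 46 -> 37
Result: insert 45 as right child of 37
Final tree (level order): [23, 18, 46, 3, 19, 37, None, None, 16, None, None, None, 45]


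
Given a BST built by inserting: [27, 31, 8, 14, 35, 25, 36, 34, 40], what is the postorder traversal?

Tree insertion order: [27, 31, 8, 14, 35, 25, 36, 34, 40]
Tree (level-order array): [27, 8, 31, None, 14, None, 35, None, 25, 34, 36, None, None, None, None, None, 40]
Postorder traversal: [25, 14, 8, 34, 40, 36, 35, 31, 27]


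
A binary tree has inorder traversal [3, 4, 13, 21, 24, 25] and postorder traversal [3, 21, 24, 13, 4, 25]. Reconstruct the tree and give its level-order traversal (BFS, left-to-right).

Inorder:   [3, 4, 13, 21, 24, 25]
Postorder: [3, 21, 24, 13, 4, 25]
Algorithm: postorder visits root last, so walk postorder right-to-left;
each value is the root of the current inorder slice — split it at that
value, recurse on the right subtree first, then the left.
Recursive splits:
  root=25; inorder splits into left=[3, 4, 13, 21, 24], right=[]
  root=4; inorder splits into left=[3], right=[13, 21, 24]
  root=13; inorder splits into left=[], right=[21, 24]
  root=24; inorder splits into left=[21], right=[]
  root=21; inorder splits into left=[], right=[]
  root=3; inorder splits into left=[], right=[]
Reconstructed level-order: [25, 4, 3, 13, 24, 21]


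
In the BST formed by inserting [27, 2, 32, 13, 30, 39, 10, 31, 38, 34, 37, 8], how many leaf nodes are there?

Tree built from: [27, 2, 32, 13, 30, 39, 10, 31, 38, 34, 37, 8]
Tree (level-order array): [27, 2, 32, None, 13, 30, 39, 10, None, None, 31, 38, None, 8, None, None, None, 34, None, None, None, None, 37]
Rule: A leaf has 0 children.
Per-node child counts:
  node 27: 2 child(ren)
  node 2: 1 child(ren)
  node 13: 1 child(ren)
  node 10: 1 child(ren)
  node 8: 0 child(ren)
  node 32: 2 child(ren)
  node 30: 1 child(ren)
  node 31: 0 child(ren)
  node 39: 1 child(ren)
  node 38: 1 child(ren)
  node 34: 1 child(ren)
  node 37: 0 child(ren)
Matching nodes: [8, 31, 37]
Count of leaf nodes: 3


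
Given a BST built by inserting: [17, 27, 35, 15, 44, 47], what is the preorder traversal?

Tree insertion order: [17, 27, 35, 15, 44, 47]
Tree (level-order array): [17, 15, 27, None, None, None, 35, None, 44, None, 47]
Preorder traversal: [17, 15, 27, 35, 44, 47]


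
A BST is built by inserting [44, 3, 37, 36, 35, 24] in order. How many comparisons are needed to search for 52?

Search path for 52: 44
Found: False
Comparisons: 1


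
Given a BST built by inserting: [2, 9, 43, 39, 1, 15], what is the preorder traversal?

Tree insertion order: [2, 9, 43, 39, 1, 15]
Tree (level-order array): [2, 1, 9, None, None, None, 43, 39, None, 15]
Preorder traversal: [2, 1, 9, 43, 39, 15]


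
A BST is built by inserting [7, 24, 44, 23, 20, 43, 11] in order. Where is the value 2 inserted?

Starting tree (level order): [7, None, 24, 23, 44, 20, None, 43, None, 11]
Insertion path: 7
Result: insert 2 as left child of 7
Final tree (level order): [7, 2, 24, None, None, 23, 44, 20, None, 43, None, 11]


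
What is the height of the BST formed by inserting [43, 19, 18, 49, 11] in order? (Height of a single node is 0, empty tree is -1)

Insertion order: [43, 19, 18, 49, 11]
Tree (level-order array): [43, 19, 49, 18, None, None, None, 11]
Compute height bottom-up (empty subtree = -1):
  height(11) = 1 + max(-1, -1) = 0
  height(18) = 1 + max(0, -1) = 1
  height(19) = 1 + max(1, -1) = 2
  height(49) = 1 + max(-1, -1) = 0
  height(43) = 1 + max(2, 0) = 3
Height = 3


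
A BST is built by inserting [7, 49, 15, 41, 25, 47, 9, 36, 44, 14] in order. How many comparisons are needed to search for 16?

Search path for 16: 7 -> 49 -> 15 -> 41 -> 25
Found: False
Comparisons: 5


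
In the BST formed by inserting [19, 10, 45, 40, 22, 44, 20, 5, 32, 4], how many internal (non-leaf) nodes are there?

Tree built from: [19, 10, 45, 40, 22, 44, 20, 5, 32, 4]
Tree (level-order array): [19, 10, 45, 5, None, 40, None, 4, None, 22, 44, None, None, 20, 32]
Rule: An internal node has at least one child.
Per-node child counts:
  node 19: 2 child(ren)
  node 10: 1 child(ren)
  node 5: 1 child(ren)
  node 4: 0 child(ren)
  node 45: 1 child(ren)
  node 40: 2 child(ren)
  node 22: 2 child(ren)
  node 20: 0 child(ren)
  node 32: 0 child(ren)
  node 44: 0 child(ren)
Matching nodes: [19, 10, 5, 45, 40, 22]
Count of internal (non-leaf) nodes: 6


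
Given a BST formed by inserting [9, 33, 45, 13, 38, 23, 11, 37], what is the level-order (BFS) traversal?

Tree insertion order: [9, 33, 45, 13, 38, 23, 11, 37]
Tree (level-order array): [9, None, 33, 13, 45, 11, 23, 38, None, None, None, None, None, 37]
BFS from the root, enqueuing left then right child of each popped node:
  queue [9] -> pop 9, enqueue [33], visited so far: [9]
  queue [33] -> pop 33, enqueue [13, 45], visited so far: [9, 33]
  queue [13, 45] -> pop 13, enqueue [11, 23], visited so far: [9, 33, 13]
  queue [45, 11, 23] -> pop 45, enqueue [38], visited so far: [9, 33, 13, 45]
  queue [11, 23, 38] -> pop 11, enqueue [none], visited so far: [9, 33, 13, 45, 11]
  queue [23, 38] -> pop 23, enqueue [none], visited so far: [9, 33, 13, 45, 11, 23]
  queue [38] -> pop 38, enqueue [37], visited so far: [9, 33, 13, 45, 11, 23, 38]
  queue [37] -> pop 37, enqueue [none], visited so far: [9, 33, 13, 45, 11, 23, 38, 37]
Result: [9, 33, 13, 45, 11, 23, 38, 37]


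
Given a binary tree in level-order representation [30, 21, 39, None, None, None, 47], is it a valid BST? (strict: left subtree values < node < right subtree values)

Level-order array: [30, 21, 39, None, None, None, 47]
Validate using subtree bounds (lo, hi): at each node, require lo < value < hi,
then recurse left with hi=value and right with lo=value.
Preorder trace (stopping at first violation):
  at node 30 with bounds (-inf, +inf): OK
  at node 21 with bounds (-inf, 30): OK
  at node 39 with bounds (30, +inf): OK
  at node 47 with bounds (39, +inf): OK
No violation found at any node.
Result: Valid BST


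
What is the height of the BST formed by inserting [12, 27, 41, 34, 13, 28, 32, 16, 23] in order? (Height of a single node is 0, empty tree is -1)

Insertion order: [12, 27, 41, 34, 13, 28, 32, 16, 23]
Tree (level-order array): [12, None, 27, 13, 41, None, 16, 34, None, None, 23, 28, None, None, None, None, 32]
Compute height bottom-up (empty subtree = -1):
  height(23) = 1 + max(-1, -1) = 0
  height(16) = 1 + max(-1, 0) = 1
  height(13) = 1 + max(-1, 1) = 2
  height(32) = 1 + max(-1, -1) = 0
  height(28) = 1 + max(-1, 0) = 1
  height(34) = 1 + max(1, -1) = 2
  height(41) = 1 + max(2, -1) = 3
  height(27) = 1 + max(2, 3) = 4
  height(12) = 1 + max(-1, 4) = 5
Height = 5


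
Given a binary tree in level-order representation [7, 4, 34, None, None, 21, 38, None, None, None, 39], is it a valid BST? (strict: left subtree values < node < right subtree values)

Level-order array: [7, 4, 34, None, None, 21, 38, None, None, None, 39]
Validate using subtree bounds (lo, hi): at each node, require lo < value < hi,
then recurse left with hi=value and right with lo=value.
Preorder trace (stopping at first violation):
  at node 7 with bounds (-inf, +inf): OK
  at node 4 with bounds (-inf, 7): OK
  at node 34 with bounds (7, +inf): OK
  at node 21 with bounds (7, 34): OK
  at node 38 with bounds (34, +inf): OK
  at node 39 with bounds (38, +inf): OK
No violation found at any node.
Result: Valid BST


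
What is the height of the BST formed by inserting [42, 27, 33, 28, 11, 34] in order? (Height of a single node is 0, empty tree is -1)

Insertion order: [42, 27, 33, 28, 11, 34]
Tree (level-order array): [42, 27, None, 11, 33, None, None, 28, 34]
Compute height bottom-up (empty subtree = -1):
  height(11) = 1 + max(-1, -1) = 0
  height(28) = 1 + max(-1, -1) = 0
  height(34) = 1 + max(-1, -1) = 0
  height(33) = 1 + max(0, 0) = 1
  height(27) = 1 + max(0, 1) = 2
  height(42) = 1 + max(2, -1) = 3
Height = 3


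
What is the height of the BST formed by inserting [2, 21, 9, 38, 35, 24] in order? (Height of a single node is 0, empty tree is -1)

Insertion order: [2, 21, 9, 38, 35, 24]
Tree (level-order array): [2, None, 21, 9, 38, None, None, 35, None, 24]
Compute height bottom-up (empty subtree = -1):
  height(9) = 1 + max(-1, -1) = 0
  height(24) = 1 + max(-1, -1) = 0
  height(35) = 1 + max(0, -1) = 1
  height(38) = 1 + max(1, -1) = 2
  height(21) = 1 + max(0, 2) = 3
  height(2) = 1 + max(-1, 3) = 4
Height = 4


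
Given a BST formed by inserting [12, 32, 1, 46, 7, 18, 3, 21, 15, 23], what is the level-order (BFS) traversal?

Tree insertion order: [12, 32, 1, 46, 7, 18, 3, 21, 15, 23]
Tree (level-order array): [12, 1, 32, None, 7, 18, 46, 3, None, 15, 21, None, None, None, None, None, None, None, 23]
BFS from the root, enqueuing left then right child of each popped node:
  queue [12] -> pop 12, enqueue [1, 32], visited so far: [12]
  queue [1, 32] -> pop 1, enqueue [7], visited so far: [12, 1]
  queue [32, 7] -> pop 32, enqueue [18, 46], visited so far: [12, 1, 32]
  queue [7, 18, 46] -> pop 7, enqueue [3], visited so far: [12, 1, 32, 7]
  queue [18, 46, 3] -> pop 18, enqueue [15, 21], visited so far: [12, 1, 32, 7, 18]
  queue [46, 3, 15, 21] -> pop 46, enqueue [none], visited so far: [12, 1, 32, 7, 18, 46]
  queue [3, 15, 21] -> pop 3, enqueue [none], visited so far: [12, 1, 32, 7, 18, 46, 3]
  queue [15, 21] -> pop 15, enqueue [none], visited so far: [12, 1, 32, 7, 18, 46, 3, 15]
  queue [21] -> pop 21, enqueue [23], visited so far: [12, 1, 32, 7, 18, 46, 3, 15, 21]
  queue [23] -> pop 23, enqueue [none], visited so far: [12, 1, 32, 7, 18, 46, 3, 15, 21, 23]
Result: [12, 1, 32, 7, 18, 46, 3, 15, 21, 23]


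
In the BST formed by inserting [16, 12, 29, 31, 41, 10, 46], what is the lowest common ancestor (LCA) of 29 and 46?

Tree insertion order: [16, 12, 29, 31, 41, 10, 46]
Tree (level-order array): [16, 12, 29, 10, None, None, 31, None, None, None, 41, None, 46]
In a BST, the LCA of p=29, q=46 is the first node v on the
root-to-leaf path with p <= v <= q (go left if both < v, right if both > v).
Walk from root:
  at 16: both 29 and 46 > 16, go right
  at 29: 29 <= 29 <= 46, this is the LCA
LCA = 29


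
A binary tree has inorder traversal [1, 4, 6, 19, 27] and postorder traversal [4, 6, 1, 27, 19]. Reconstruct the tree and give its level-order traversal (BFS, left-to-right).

Inorder:   [1, 4, 6, 19, 27]
Postorder: [4, 6, 1, 27, 19]
Algorithm: postorder visits root last, so walk postorder right-to-left;
each value is the root of the current inorder slice — split it at that
value, recurse on the right subtree first, then the left.
Recursive splits:
  root=19; inorder splits into left=[1, 4, 6], right=[27]
  root=27; inorder splits into left=[], right=[]
  root=1; inorder splits into left=[], right=[4, 6]
  root=6; inorder splits into left=[4], right=[]
  root=4; inorder splits into left=[], right=[]
Reconstructed level-order: [19, 1, 27, 6, 4]


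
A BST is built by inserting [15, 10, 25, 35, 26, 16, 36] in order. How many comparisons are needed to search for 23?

Search path for 23: 15 -> 25 -> 16
Found: False
Comparisons: 3


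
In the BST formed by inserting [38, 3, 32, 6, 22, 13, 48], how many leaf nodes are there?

Tree built from: [38, 3, 32, 6, 22, 13, 48]
Tree (level-order array): [38, 3, 48, None, 32, None, None, 6, None, None, 22, 13]
Rule: A leaf has 0 children.
Per-node child counts:
  node 38: 2 child(ren)
  node 3: 1 child(ren)
  node 32: 1 child(ren)
  node 6: 1 child(ren)
  node 22: 1 child(ren)
  node 13: 0 child(ren)
  node 48: 0 child(ren)
Matching nodes: [13, 48]
Count of leaf nodes: 2


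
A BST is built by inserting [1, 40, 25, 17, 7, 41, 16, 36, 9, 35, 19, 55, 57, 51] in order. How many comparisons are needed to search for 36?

Search path for 36: 1 -> 40 -> 25 -> 36
Found: True
Comparisons: 4


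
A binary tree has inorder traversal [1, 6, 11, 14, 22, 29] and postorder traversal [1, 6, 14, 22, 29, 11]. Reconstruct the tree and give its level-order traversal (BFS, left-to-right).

Inorder:   [1, 6, 11, 14, 22, 29]
Postorder: [1, 6, 14, 22, 29, 11]
Algorithm: postorder visits root last, so walk postorder right-to-left;
each value is the root of the current inorder slice — split it at that
value, recurse on the right subtree first, then the left.
Recursive splits:
  root=11; inorder splits into left=[1, 6], right=[14, 22, 29]
  root=29; inorder splits into left=[14, 22], right=[]
  root=22; inorder splits into left=[14], right=[]
  root=14; inorder splits into left=[], right=[]
  root=6; inorder splits into left=[1], right=[]
  root=1; inorder splits into left=[], right=[]
Reconstructed level-order: [11, 6, 29, 1, 22, 14]
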